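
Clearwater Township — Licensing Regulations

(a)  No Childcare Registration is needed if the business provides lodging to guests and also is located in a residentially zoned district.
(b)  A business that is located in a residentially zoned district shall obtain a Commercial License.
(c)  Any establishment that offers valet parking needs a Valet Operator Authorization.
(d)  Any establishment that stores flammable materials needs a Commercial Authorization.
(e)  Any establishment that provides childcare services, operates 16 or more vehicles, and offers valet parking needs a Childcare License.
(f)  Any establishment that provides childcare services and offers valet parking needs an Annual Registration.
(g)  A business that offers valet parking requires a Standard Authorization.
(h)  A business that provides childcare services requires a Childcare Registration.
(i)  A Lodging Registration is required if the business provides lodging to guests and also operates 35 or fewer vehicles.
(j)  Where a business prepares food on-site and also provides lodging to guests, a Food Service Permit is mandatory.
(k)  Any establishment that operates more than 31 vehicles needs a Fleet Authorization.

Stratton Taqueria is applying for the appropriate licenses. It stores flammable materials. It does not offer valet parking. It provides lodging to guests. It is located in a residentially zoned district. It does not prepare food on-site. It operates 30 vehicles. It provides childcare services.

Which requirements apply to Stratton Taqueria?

Commercial Authorization, Commercial License, Lodging Registration

(a) provides lodging to guests; is located in a residentially zoned district → exempt from Childcare Registration.
(b) is located in a residentially zoned district → Commercial License required.
(c) does not offer valet parking → Valet Operator Authorization not required.
(d) stores flammable materials → Commercial Authorization required.
(e) provides childcare services; vehicles 30 ≥ 16; does not offer valet parking → Childcare License not required.
(f) provides childcare services; does not offer valet parking → Annual Registration not required.
(g) does not offer valet parking → Standard Authorization not required.
(h) provides childcare services → Childcare Registration required.
(i) provides lodging to guests; vehicles 30 ≤ 35 → Lodging Registration required.
(j) does not prepare food on-site; provides lodging to guests → Food Service Permit not required.
(k) vehicles 30 ≤ 31 → Fleet Authorization not required.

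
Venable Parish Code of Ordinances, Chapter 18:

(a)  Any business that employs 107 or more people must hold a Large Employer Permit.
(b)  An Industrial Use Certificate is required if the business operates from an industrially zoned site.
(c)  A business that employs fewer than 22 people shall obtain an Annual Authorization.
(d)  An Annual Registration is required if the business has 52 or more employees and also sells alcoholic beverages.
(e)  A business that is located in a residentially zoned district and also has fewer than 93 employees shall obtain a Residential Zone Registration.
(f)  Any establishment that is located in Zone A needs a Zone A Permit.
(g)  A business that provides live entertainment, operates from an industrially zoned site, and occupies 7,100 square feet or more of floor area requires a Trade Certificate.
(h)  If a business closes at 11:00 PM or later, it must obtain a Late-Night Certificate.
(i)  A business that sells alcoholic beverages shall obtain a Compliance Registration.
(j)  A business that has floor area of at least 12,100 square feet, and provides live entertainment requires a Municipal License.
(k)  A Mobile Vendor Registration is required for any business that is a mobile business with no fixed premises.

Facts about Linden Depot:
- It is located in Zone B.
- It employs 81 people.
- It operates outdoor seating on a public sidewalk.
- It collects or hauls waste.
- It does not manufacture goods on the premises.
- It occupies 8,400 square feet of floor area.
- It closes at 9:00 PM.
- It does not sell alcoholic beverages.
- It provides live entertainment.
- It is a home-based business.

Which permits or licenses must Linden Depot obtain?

(a) employees 81 < 107 → Large Employer Permit not required.
(b) is a home-based business (not: operates from an industrially zoned site) → Industrial Use Certificate not required.
(c) employees 81 ≥ 22 → Annual Authorization not required.
(d) employees 81 ≥ 52; does not sell alcoholic beverages → Annual Registration not required.
(e) is located in Zone B (not: is located in a residentially zoned district); employees 81 < 93 → Residential Zone Registration not required.
(f) is located in Zone B (not: is located in Zone A) → Zone A Permit not required.
(g) provides live entertainment; is a home-based business (not: operates from an industrially zoned site); floor area 8,400 square feet ≥ 7,100 square feet → Trade Certificate not required.
(h) closes 9:00 PM, at/before 11:00 PM → Late-Night Certificate not required.
(i) does not sell alcoholic beverages → Compliance Registration not required.
(j) floor area 8,400 square feet < 12,100 square feet; provides live entertainment → Municipal License not required.
(k) is a home-based business (not: is a mobile business with no fixed premises) → Mobile Vendor Registration not required.

None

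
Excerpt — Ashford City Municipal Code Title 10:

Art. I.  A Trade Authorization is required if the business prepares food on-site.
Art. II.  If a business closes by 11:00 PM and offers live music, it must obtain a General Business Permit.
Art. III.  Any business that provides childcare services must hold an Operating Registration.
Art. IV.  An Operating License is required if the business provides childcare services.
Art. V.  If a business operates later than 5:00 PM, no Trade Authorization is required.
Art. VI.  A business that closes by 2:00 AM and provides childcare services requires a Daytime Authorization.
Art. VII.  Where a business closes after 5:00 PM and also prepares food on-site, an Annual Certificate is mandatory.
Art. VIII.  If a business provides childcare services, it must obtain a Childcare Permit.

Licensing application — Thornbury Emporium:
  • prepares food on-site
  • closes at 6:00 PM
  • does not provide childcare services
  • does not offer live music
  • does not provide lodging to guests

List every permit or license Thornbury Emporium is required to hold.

Annual Certificate

Art. I. prepares food on-site → Trade Authorization required.
Art. II. closes 6:00 PM, at/before 11:00 PM; does not offer live music → General Business Permit not required.
Art. III. does not provide childcare services → Operating Registration not required.
Art. IV. does not provide childcare services → Operating License not required.
Art. V. closes 6:00 PM, after 5:00 PM → exempt from Trade Authorization.
Art. VI. closes 6:00 PM, at/before 2:00 AM; does not provide childcare services → Daytime Authorization not required.
Art. VII. closes 6:00 PM, after 5:00 PM; prepares food on-site → Annual Certificate required.
Art. VIII. does not provide childcare services → Childcare Permit not required.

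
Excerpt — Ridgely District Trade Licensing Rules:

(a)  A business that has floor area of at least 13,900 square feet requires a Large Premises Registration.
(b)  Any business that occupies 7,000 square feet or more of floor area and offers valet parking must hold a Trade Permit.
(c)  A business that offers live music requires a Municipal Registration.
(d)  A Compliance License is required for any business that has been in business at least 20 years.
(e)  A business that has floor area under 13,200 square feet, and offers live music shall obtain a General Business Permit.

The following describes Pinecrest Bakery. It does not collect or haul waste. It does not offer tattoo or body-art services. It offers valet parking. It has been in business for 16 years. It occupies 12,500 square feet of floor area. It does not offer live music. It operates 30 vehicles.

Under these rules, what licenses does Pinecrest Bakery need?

(a) floor area 12,500 square feet < 13,900 square feet → Large Premises Registration not required.
(b) floor area 12,500 square feet ≥ 7,000 square feet; offers valet parking → Trade Permit required.
(c) does not offer live music → Municipal Registration not required.
(d) years in business 16 < 20 → Compliance License not required.
(e) floor area 12,500 square feet < 13,200 square feet; does not offer live music → General Business Permit not required.

Trade Permit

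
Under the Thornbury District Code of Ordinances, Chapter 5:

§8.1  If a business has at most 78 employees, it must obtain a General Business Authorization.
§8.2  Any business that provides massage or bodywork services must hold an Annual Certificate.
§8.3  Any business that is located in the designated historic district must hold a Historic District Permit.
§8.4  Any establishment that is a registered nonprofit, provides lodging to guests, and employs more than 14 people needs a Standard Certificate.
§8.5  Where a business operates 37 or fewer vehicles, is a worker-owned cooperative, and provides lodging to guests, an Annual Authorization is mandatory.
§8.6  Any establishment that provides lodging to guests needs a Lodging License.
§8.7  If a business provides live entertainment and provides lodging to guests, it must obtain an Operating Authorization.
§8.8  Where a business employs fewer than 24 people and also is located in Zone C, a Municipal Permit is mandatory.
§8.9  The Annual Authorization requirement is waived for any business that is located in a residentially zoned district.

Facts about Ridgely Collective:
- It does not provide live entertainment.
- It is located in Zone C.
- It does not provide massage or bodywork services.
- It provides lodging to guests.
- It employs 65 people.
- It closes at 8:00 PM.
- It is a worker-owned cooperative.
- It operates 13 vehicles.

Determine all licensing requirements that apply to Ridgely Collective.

Annual Authorization, General Business Authorization, Lodging License

§8.1 employees 65 ≤ 78 → General Business Authorization required.
§8.2 does not provide massage or bodywork services → Annual Certificate not required.
§8.3 is located in Zone C (not: is located in the designated historic district) → Historic District Permit not required.
§8.4 is a worker-owned cooperative (not: is a registered nonprofit); provides lodging to guests; employees 65 > 14 → Standard Certificate not required.
§8.5 vehicles 13 ≤ 37; is a worker-owned cooperative; provides lodging to guests → Annual Authorization required.
§8.6 provides lodging to guests → Lodging License required.
§8.7 does not provide live entertainment; provides lodging to guests → Operating Authorization not required.
§8.8 employees 65 ≥ 24; is located in Zone C → Municipal Permit not required.
§8.9 is located in Zone C (not: is located in a residentially zoned district) → Annual Authorization exemption does not apply.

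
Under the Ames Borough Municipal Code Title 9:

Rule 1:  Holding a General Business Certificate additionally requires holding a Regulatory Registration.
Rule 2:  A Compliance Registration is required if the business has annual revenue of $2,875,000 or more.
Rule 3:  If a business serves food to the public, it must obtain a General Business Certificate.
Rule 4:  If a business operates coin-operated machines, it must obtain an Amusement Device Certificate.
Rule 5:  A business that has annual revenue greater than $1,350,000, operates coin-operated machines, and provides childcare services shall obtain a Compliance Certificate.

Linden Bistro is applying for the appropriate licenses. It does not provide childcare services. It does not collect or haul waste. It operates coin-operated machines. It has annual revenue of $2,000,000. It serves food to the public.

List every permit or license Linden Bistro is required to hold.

Amusement Device Certificate, General Business Certificate, Regulatory Registration

Rule 1: General Business Certificate is required → Regulatory Registration also required.
Rule 2: revenue $2,000,000 < $2,875,000 → Compliance Registration not required.
Rule 3: serves food to the public → General Business Certificate required.
Rule 4: operates coin-operated machines → Amusement Device Certificate required.
Rule 5: revenue $2,000,000 > $1,350,000; operates coin-operated machines; does not provide childcare services → Compliance Certificate not required.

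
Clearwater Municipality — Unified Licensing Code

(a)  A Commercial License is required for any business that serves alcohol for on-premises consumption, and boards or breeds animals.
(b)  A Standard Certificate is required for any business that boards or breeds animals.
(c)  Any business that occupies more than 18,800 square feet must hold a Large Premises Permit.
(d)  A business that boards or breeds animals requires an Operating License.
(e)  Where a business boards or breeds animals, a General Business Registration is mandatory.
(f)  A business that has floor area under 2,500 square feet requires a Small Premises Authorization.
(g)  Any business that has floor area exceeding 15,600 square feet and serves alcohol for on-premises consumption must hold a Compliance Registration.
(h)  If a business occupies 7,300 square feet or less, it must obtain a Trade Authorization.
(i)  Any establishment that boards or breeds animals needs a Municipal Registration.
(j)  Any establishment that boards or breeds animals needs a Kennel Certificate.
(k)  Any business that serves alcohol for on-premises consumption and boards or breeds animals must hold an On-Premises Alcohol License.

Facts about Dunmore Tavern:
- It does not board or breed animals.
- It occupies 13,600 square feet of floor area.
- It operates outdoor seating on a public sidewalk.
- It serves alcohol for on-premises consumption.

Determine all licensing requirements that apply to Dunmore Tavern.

None

(a) serves alcohol for on-premises consumption; does not board or breed animals → Commercial License not required.
(b) does not board or breed animals → Standard Certificate not required.
(c) floor area 13,600 square feet ≤ 18,800 square feet → Large Premises Permit not required.
(d) does not board or breed animals → Operating License not required.
(e) does not board or breed animals → General Business Registration not required.
(f) floor area 13,600 square feet ≥ 2,500 square feet → Small Premises Authorization not required.
(g) floor area 13,600 square feet ≤ 15,600 square feet; serves alcohol for on-premises consumption → Compliance Registration not required.
(h) floor area 13,600 square feet > 7,300 square feet → Trade Authorization not required.
(i) does not board or breed animals → Municipal Registration not required.
(j) does not board or breed animals → Kennel Certificate not required.
(k) serves alcohol for on-premises consumption; does not board or breed animals → On-Premises Alcohol License not required.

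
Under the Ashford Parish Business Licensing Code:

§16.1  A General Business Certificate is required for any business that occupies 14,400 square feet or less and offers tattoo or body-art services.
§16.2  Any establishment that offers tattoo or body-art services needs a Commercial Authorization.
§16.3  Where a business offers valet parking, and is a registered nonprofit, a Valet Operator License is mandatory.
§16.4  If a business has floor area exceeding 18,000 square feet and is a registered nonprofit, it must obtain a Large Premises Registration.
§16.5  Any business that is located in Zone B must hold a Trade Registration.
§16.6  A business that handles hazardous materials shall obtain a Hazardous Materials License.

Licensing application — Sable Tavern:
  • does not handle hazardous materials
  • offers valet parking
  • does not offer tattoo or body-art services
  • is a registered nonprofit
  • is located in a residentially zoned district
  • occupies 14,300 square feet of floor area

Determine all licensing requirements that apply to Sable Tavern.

§16.1 floor area 14,300 square feet ≤ 14,400 square feet; does not offer tattoo or body-art services → General Business Certificate not required.
§16.2 does not offer tattoo or body-art services → Commercial Authorization not required.
§16.3 offers valet parking; is a registered nonprofit → Valet Operator License required.
§16.4 floor area 14,300 square feet ≤ 18,000 square feet; is a registered nonprofit → Large Premises Registration not required.
§16.5 is located in a residentially zoned district (not: is located in Zone B) → Trade Registration not required.
§16.6 does not handle hazardous materials → Hazardous Materials License not required.

Valet Operator License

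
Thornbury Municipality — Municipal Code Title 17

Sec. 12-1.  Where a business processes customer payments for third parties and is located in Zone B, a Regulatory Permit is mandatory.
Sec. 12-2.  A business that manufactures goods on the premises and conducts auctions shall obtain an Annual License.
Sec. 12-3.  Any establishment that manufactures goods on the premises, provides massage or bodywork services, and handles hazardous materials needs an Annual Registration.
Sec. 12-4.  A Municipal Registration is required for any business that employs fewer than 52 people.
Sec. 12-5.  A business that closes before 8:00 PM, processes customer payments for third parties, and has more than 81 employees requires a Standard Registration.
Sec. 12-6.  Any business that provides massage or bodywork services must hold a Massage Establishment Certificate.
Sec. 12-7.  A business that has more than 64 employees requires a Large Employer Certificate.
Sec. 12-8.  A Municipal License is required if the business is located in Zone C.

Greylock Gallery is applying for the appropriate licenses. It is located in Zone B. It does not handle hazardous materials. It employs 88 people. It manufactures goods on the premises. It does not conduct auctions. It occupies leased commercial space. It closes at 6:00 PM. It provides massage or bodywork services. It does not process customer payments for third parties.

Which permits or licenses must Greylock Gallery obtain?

Large Employer Certificate, Massage Establishment Certificate

Sec. 12-1. does not process customer payments for third parties; is located in Zone B → Regulatory Permit not required.
Sec. 12-2. manufactures goods on the premises; does not conduct auctions → Annual License not required.
Sec. 12-3. manufactures goods on the premises; provides massage or bodywork services; does not handle hazardous materials → Annual Registration not required.
Sec. 12-4. employees 88 ≥ 52 → Municipal Registration not required.
Sec. 12-5. closes 6:00 PM, at/before 8:00 PM; does not process customer payments for third parties; employees 88 > 81 → Standard Registration not required.
Sec. 12-6. provides massage or bodywork services → Massage Establishment Certificate required.
Sec. 12-7. employees 88 > 64 → Large Employer Certificate required.
Sec. 12-8. is located in Zone B (not: is located in Zone C) → Municipal License not required.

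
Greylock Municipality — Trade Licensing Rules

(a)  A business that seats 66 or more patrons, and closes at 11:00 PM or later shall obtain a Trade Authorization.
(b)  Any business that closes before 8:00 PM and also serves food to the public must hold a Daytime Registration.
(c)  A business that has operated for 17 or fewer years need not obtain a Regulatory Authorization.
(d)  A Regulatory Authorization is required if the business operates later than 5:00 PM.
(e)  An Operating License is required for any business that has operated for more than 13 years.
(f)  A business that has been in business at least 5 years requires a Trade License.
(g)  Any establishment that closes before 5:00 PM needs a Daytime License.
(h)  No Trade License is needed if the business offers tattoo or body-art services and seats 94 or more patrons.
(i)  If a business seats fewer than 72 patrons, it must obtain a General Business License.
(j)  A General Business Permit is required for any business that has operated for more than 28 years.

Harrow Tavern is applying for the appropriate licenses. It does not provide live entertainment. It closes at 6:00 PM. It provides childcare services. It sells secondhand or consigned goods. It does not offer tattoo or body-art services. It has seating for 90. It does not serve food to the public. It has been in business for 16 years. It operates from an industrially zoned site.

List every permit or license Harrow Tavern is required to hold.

Operating License, Trade License

(a) seating 90 ≥ 66; closes 6:00 PM, at/before 11:00 PM → Trade Authorization not required.
(b) closes 6:00 PM, at/before 8:00 PM; does not serve food to the public → Daytime Registration not required.
(c) years in business 16 ≤ 17 → exempt from Regulatory Authorization.
(d) closes 6:00 PM, after 5:00 PM → Regulatory Authorization required.
(e) years in business 16 > 13 → Operating License required.
(f) years in business 16 ≥ 5 → Trade License required.
(g) closes 6:00 PM, after 5:00 PM → Daytime License not required.
(h) does not offer tattoo or body-art services; seating 90 < 94 → Trade License exemption does not apply.
(i) seating 90 ≥ 72 → General Business License not required.
(j) years in business 16 ≤ 28 → General Business Permit not required.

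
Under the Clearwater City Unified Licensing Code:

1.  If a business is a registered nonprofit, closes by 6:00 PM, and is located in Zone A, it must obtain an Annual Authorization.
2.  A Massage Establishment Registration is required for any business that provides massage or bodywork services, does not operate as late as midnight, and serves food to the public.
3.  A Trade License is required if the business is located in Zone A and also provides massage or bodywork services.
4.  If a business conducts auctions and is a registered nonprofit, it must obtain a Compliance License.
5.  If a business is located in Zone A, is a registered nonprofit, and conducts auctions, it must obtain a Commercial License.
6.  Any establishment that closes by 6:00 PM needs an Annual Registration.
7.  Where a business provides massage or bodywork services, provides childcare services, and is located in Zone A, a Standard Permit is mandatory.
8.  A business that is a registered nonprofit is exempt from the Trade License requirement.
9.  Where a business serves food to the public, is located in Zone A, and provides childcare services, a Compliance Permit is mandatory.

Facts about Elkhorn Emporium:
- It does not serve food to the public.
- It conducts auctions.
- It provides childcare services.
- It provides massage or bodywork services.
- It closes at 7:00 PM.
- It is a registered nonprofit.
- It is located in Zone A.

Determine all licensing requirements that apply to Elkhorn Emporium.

Commercial License, Compliance License, Standard Permit

1. is a registered nonprofit; closes 7:00 PM, after 6:00 PM; is located in Zone A → Annual Authorization not required.
2. provides massage or bodywork services; closes 7:00 PM, at/before midnight; does not serve food to the public → Massage Establishment Registration not required.
3. is located in Zone A; provides massage or bodywork services → Trade License required.
4. conducts auctions; is a registered nonprofit → Compliance License required.
5. is located in Zone A; is a registered nonprofit; conducts auctions → Commercial License required.
6. closes 7:00 PM, after 6:00 PM → Annual Registration not required.
7. provides massage or bodywork services; provides childcare services; is located in Zone A → Standard Permit required.
8. is a registered nonprofit → exempt from Trade License.
9. does not serve food to the public; is located in Zone A; provides childcare services → Compliance Permit not required.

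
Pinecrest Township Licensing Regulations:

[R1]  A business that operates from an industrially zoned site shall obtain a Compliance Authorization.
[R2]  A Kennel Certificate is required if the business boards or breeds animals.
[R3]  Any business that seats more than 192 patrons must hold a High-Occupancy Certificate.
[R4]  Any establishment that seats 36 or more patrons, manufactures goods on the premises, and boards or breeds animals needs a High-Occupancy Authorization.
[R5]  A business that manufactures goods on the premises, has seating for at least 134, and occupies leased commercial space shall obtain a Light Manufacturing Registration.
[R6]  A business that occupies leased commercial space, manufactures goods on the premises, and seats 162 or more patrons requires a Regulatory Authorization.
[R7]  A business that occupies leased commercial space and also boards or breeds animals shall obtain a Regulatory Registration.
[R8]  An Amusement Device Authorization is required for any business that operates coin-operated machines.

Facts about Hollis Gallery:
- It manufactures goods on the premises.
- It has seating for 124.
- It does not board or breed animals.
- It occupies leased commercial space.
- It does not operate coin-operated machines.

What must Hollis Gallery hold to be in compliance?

[R1] occupies leased commercial space (not: operates from an industrially zoned site) → Compliance Authorization not required.
[R2] does not board or breed animals → Kennel Certificate not required.
[R3] seating 124 ≤ 192 → High-Occupancy Certificate not required.
[R4] seating 124 ≥ 36; manufactures goods on the premises; does not board or breed animals → High-Occupancy Authorization not required.
[R5] manufactures goods on the premises; seating 124 < 134; occupies leased commercial space → Light Manufacturing Registration not required.
[R6] occupies leased commercial space; manufactures goods on the premises; seating 124 < 162 → Regulatory Authorization not required.
[R7] occupies leased commercial space; does not board or breed animals → Regulatory Registration not required.
[R8] does not operate coin-operated machines → Amusement Device Authorization not required.

None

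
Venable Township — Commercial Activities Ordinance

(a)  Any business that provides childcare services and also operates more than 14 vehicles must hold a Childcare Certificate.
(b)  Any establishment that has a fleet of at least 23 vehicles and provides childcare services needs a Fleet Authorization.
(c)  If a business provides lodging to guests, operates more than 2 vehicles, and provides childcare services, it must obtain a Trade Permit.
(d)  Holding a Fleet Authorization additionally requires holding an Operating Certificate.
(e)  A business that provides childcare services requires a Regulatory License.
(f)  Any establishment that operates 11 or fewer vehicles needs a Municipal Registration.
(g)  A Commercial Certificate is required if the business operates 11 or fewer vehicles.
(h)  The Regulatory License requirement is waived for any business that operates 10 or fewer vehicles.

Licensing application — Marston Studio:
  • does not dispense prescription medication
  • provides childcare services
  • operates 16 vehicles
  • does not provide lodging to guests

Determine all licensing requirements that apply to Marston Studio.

Childcare Certificate, Regulatory License

(a) provides childcare services; vehicles 16 > 14 → Childcare Certificate required.
(b) vehicles 16 < 23; provides childcare services → Fleet Authorization not required.
(c) does not provide lodging to guests; vehicles 16 > 2; provides childcare services → Trade Permit not required.
(d) Fleet Authorization is not required → no effect.
(e) provides childcare services → Regulatory License required.
(f) vehicles 16 > 11 → Municipal Registration not required.
(g) vehicles 16 > 11 → Commercial Certificate not required.
(h) vehicles 16 > 10 → Regulatory License exemption does not apply.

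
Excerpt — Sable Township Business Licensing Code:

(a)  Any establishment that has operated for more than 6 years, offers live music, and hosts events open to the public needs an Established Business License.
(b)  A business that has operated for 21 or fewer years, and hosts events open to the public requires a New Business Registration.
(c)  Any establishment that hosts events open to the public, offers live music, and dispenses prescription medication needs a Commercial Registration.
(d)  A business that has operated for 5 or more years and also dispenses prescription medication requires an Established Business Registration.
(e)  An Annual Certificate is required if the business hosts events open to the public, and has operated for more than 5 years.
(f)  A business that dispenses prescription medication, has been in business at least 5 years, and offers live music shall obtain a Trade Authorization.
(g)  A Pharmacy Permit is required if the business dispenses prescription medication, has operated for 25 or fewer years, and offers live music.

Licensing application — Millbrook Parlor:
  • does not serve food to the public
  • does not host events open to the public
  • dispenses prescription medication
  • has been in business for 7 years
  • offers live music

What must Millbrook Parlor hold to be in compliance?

(a) years in business 7 > 6; offers live music; does not host events open to the public → Established Business License not required.
(b) years in business 7 ≤ 21; does not host events open to the public → New Business Registration not required.
(c) does not host events open to the public; offers live music; dispenses prescription medication → Commercial Registration not required.
(d) years in business 7 ≥ 5; dispenses prescription medication → Established Business Registration required.
(e) does not host events open to the public; years in business 7 > 5 → Annual Certificate not required.
(f) dispenses prescription medication; years in business 7 ≥ 5; offers live music → Trade Authorization required.
(g) dispenses prescription medication; years in business 7 ≤ 25; offers live music → Pharmacy Permit required.

Established Business Registration, Pharmacy Permit, Trade Authorization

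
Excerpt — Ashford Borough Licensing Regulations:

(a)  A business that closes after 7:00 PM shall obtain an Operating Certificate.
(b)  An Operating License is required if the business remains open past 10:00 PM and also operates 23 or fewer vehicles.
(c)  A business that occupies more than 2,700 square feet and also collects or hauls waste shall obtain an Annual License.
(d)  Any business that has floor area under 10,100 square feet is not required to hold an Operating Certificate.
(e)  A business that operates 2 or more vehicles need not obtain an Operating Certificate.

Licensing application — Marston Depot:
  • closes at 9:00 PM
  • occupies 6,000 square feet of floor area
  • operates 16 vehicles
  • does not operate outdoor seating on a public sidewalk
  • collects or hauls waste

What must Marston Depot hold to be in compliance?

(a) closes 9:00 PM, after 7:00 PM → Operating Certificate required.
(b) closes 9:00 PM, at/before 10:00 PM; vehicles 16 ≤ 23 → Operating License not required.
(c) floor area 6,000 square feet > 2,700 square feet; collects or hauls waste → Annual License required.
(d) floor area 6,000 square feet < 10,100 square feet → exempt from Operating Certificate.
(e) vehicles 16 ≥ 2 → exempt from Operating Certificate.

Annual License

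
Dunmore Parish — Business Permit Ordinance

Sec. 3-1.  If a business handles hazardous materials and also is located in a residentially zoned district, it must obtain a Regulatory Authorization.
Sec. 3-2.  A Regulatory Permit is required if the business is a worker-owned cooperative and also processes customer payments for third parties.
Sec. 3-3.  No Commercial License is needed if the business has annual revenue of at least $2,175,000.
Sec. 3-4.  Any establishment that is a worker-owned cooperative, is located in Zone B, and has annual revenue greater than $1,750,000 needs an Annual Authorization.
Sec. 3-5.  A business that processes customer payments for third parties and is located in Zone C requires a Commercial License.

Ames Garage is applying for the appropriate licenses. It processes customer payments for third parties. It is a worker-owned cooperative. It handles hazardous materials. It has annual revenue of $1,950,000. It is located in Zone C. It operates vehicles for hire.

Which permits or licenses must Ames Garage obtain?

Commercial License, Regulatory Permit

Sec. 3-1. handles hazardous materials; is located in Zone C (not: is located in a residentially zoned district) → Regulatory Authorization not required.
Sec. 3-2. is a worker-owned cooperative; processes customer payments for third parties → Regulatory Permit required.
Sec. 3-3. revenue $1,950,000 < $2,175,000 → Commercial License exemption does not apply.
Sec. 3-4. is a worker-owned cooperative; is located in Zone C (not: is located in Zone B); revenue $1,950,000 > $1,750,000 → Annual Authorization not required.
Sec. 3-5. processes customer payments for third parties; is located in Zone C → Commercial License required.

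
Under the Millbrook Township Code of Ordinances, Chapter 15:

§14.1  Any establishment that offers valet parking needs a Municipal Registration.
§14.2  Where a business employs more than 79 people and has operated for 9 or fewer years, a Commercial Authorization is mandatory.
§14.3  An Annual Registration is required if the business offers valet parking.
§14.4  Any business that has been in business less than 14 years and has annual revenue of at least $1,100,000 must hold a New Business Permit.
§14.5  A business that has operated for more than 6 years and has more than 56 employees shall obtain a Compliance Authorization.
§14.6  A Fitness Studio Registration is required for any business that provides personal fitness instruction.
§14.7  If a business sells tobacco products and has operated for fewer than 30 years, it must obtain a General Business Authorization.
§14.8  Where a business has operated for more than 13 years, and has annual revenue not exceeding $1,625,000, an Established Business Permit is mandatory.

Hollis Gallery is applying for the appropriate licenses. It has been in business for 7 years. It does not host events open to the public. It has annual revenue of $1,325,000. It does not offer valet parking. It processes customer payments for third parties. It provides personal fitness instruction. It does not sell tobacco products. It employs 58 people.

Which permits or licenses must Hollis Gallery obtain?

§14.1 does not offer valet parking → Municipal Registration not required.
§14.2 employees 58 ≤ 79; years in business 7 ≤ 9 → Commercial Authorization not required.
§14.3 does not offer valet parking → Annual Registration not required.
§14.4 years in business 7 < 14; revenue $1,325,000 ≥ $1,100,000 → New Business Permit required.
§14.5 years in business 7 > 6; employees 58 > 56 → Compliance Authorization required.
§14.6 provides personal fitness instruction → Fitness Studio Registration required.
§14.7 does not sell tobacco products; years in business 7 < 30 → General Business Authorization not required.
§14.8 years in business 7 ≤ 13; revenue $1,325,000 ≤ $1,625,000 → Established Business Permit not required.

Compliance Authorization, Fitness Studio Registration, New Business Permit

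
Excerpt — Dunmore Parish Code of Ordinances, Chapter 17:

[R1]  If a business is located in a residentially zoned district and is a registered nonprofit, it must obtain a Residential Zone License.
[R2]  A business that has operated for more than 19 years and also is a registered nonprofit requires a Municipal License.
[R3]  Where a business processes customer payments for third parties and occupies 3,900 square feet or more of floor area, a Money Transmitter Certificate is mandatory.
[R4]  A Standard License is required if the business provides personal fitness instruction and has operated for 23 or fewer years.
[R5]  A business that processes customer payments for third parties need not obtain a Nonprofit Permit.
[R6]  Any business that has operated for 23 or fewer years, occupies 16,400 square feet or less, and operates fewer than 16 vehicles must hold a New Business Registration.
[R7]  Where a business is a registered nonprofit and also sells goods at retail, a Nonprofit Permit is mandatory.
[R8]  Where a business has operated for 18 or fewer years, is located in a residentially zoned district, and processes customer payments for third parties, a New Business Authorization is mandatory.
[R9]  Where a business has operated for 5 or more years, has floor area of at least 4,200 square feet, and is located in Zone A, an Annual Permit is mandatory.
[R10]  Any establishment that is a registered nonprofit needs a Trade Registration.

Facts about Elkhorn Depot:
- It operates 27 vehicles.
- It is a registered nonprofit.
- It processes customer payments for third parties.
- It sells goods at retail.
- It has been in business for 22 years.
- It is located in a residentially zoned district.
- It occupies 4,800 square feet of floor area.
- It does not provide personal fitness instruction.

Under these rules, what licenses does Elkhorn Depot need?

Money Transmitter Certificate, Municipal License, Residential Zone License, Trade Registration

[R1] is located in a residentially zoned district; is a registered nonprofit → Residential Zone License required.
[R2] years in business 22 > 19; is a registered nonprofit → Municipal License required.
[R3] processes customer payments for third parties; floor area 4,800 square feet ≥ 3,900 square feet → Money Transmitter Certificate required.
[R4] does not provide personal fitness instruction; years in business 22 ≤ 23 → Standard License not required.
[R5] processes customer payments for third parties → exempt from Nonprofit Permit.
[R6] years in business 22 ≤ 23; floor area 4,800 square feet ≤ 16,400 square feet; vehicles 27 ≥ 16 → New Business Registration not required.
[R7] is a registered nonprofit; sells goods at retail → Nonprofit Permit required.
[R8] years in business 22 > 18; is located in a residentially zoned district; processes customer payments for third parties → New Business Authorization not required.
[R9] years in business 22 ≥ 5; floor area 4,800 square feet ≥ 4,200 square feet; is located in a residentially zoned district (not: is located in Zone A) → Annual Permit not required.
[R10] is a registered nonprofit → Trade Registration required.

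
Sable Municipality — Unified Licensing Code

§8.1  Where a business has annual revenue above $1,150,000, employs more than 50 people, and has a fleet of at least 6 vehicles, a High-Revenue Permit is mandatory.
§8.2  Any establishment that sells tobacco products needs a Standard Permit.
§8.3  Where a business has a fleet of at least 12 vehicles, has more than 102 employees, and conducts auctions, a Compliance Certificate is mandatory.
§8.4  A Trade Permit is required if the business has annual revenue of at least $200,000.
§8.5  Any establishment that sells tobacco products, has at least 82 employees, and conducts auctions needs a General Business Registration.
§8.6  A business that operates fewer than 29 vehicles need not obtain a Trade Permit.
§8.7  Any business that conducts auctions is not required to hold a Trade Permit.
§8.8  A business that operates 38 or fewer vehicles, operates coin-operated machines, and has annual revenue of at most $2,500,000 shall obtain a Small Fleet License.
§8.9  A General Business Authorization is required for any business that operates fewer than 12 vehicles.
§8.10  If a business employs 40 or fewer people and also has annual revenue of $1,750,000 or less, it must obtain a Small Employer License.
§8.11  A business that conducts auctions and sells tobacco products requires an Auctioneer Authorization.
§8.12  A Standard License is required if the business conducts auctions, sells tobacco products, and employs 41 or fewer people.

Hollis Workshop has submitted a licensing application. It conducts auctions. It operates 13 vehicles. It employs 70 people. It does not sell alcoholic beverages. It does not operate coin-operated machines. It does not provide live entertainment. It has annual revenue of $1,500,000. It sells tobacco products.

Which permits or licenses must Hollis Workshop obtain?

Auctioneer Authorization, High-Revenue Permit, Standard Permit

§8.1 revenue $1,500,000 > $1,150,000; employees 70 > 50; vehicles 13 ≥ 6 → High-Revenue Permit required.
§8.2 sells tobacco products → Standard Permit required.
§8.3 vehicles 13 ≥ 12; employees 70 ≤ 102; conducts auctions → Compliance Certificate not required.
§8.4 revenue $1,500,000 ≥ $200,000 → Trade Permit required.
§8.5 sells tobacco products; employees 70 < 82; conducts auctions → General Business Registration not required.
§8.6 vehicles 13 < 29 → exempt from Trade Permit.
§8.7 conducts auctions → exempt from Trade Permit.
§8.8 vehicles 13 ≤ 38; does not operate coin-operated machines; revenue $1,500,000 ≤ $2,500,000 → Small Fleet License not required.
§8.9 vehicles 13 ≥ 12 → General Business Authorization not required.
§8.10 employees 70 > 40; revenue $1,500,000 ≤ $1,750,000 → Small Employer License not required.
§8.11 conducts auctions; sells tobacco products → Auctioneer Authorization required.
§8.12 conducts auctions; sells tobacco products; employees 70 > 41 → Standard License not required.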